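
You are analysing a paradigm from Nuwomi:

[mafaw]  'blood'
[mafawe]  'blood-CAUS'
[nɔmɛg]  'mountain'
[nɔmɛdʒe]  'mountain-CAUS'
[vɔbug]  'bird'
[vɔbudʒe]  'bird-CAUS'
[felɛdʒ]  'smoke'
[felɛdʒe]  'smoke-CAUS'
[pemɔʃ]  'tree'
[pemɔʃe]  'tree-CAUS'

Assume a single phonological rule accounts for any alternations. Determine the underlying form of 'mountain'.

The stem for 'mountain' ends in [g] in [nɔmɛg] but [dʒ] in [nɔmɛdʒe].
The stem 'smoke' ([felɛdʒ], [felɛdʒe]) shows [dʒ] unchanged in both environments, so [dʒ] cannot be basic with [g] derived in isolation.
Therefore /g/ is basic and [dʒ] is derived by palatalization before a front vowel (/g/ becomes palato-alveolar [dʒ] before a front vowel).

/nɔmɛg/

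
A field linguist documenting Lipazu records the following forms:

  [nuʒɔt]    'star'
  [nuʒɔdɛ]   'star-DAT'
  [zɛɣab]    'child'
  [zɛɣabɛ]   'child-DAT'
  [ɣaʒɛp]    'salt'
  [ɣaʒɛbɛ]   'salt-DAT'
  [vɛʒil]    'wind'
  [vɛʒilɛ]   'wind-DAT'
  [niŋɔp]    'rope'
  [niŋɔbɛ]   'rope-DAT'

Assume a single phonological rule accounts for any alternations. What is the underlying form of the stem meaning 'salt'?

/ɣaʒɛp/

'salt' shows [p] ~ [b] at the end of the stem ([ɣaʒɛp] vs [ɣaʒɛbɛ]).
If /b/ were underlying and a rule turned it into [p] in isolation, 'child' would also alternate; but it has [b] in both [zɛɣab] and [zɛɣabɛ].
The alternation reflects intervocalic voicing: voiceless stops become voiced between vowels. /p/ is underlying.
So 'salt' = /ɣaʒɛp/.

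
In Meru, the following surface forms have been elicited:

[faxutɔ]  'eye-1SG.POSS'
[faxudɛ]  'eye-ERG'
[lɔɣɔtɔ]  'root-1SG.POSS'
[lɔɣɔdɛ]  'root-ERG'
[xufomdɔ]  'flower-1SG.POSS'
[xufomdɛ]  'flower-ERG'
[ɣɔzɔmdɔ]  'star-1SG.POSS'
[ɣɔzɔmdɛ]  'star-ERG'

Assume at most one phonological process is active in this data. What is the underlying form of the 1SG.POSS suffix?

The 1SG.POSS suffix surfaces as [-dɔ] and [-tɔ], depending on the final segment of the stem.
The ERG suffix, which begins with [d], is invariant after every stem; so [d] is not altered by any rule here.
So the underlying form is /-tɔ/, and voiceless stops become voiced after a nasal.

/-tɔ/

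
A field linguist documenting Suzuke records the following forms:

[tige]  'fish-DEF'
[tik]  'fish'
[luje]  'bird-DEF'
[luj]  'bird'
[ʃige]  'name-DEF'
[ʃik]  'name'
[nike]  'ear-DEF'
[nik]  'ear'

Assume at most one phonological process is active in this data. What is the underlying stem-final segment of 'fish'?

/g/

'fish' shows [g] ~ [k] at the end of the stem ([tige] vs [tik]).
But 'ear' keeps [k] in both environments ([nike], [nik]), so there is no rule changing /k/ to [g] before the DEF suffix.
The underlying segment must be /g/; voiced obstruents become voiceless word-finally, yielding [k] there.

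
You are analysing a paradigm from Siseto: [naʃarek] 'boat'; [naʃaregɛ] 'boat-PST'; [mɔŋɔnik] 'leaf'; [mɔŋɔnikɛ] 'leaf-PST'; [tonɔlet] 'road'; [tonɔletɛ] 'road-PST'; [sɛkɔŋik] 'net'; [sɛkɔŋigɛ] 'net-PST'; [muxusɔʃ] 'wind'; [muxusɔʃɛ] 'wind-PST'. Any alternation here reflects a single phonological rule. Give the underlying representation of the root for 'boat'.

'boat' shows [k] ~ [g] at the end of the stem ([naʃarek] vs [naʃaregɛ]).
The stem 'leaf' ([mɔŋɔnik], [mɔŋɔnikɛ]) shows [k] unchanged in both environments, so [k] cannot be basic with [g] derived before the PST suffix.
The alternation reflects word-final obstruent devoicing: voiced obstruents become voiceless word-finally. /g/ is underlying.
So 'boat' = /naʃareg/.

/naʃareg/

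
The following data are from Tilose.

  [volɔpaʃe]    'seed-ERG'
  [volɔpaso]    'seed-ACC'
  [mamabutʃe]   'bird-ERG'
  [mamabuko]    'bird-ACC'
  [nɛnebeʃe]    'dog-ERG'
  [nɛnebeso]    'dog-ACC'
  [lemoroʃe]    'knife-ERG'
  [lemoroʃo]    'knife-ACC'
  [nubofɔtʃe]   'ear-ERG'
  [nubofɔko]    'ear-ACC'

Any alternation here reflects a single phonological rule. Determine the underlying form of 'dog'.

/nɛnebes/

'dog' shows [ʃ] ~ [s] at the end of the stem ([nɛnebeʃe] vs [nɛnebeso]).
If /ʃ/ were underlying and a rule turned it into [s] before the ACC suffix, 'knife' would also alternate; but it has [ʃ] in both [lemoroʃe] and [lemoroʃo].
So /s/ is underlying, and a rule of palatalization before a front vowel — /k/ and /s/ become palato-alveolar [tʃ] and [ʃ] before a front vowel — gives [ʃ].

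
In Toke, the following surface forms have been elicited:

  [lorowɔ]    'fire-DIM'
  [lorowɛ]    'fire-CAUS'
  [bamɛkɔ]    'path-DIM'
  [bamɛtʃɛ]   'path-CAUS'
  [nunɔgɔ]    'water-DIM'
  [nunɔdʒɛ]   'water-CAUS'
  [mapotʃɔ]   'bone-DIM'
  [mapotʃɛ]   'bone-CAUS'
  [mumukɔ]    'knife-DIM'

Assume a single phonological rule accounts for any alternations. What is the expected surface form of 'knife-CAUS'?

[mumutʃɛ]

The root 'path' surfaces as [bamɛkɔ] and [bamɛtʃɛ], with a stem-final [k] ~ [tʃ] alternation.
The stem 'bone' ([mapotʃɔ], [mapotʃɛ]) shows [tʃ] unchanged in both environments, so [tʃ] cannot be basic with [k] derived before the DIM suffix.
The underlying segment must be /k/; /k/ and /g/ become palato-alveolar [tʃ] and [dʒ] before a front vowel, yielding [tʃ] there.
The one attested form of 'knife', [mumukɔ], shows underlying /mumuk/. Applying the same rule before a front vowel gives [mumutʃɛ].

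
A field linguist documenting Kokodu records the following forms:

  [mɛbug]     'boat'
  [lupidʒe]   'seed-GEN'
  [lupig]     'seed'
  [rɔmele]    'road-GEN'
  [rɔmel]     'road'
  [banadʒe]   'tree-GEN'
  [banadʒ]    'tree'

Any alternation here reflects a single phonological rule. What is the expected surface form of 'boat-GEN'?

The root 'seed' surfaces as [lupidʒe] and [lupig], with a stem-final [dʒ] ~ [g] alternation.
Compare 'tree', with invariant [dʒ] in [banadʒe] and [banadʒ]: an analysis with underlying /dʒ/ and a rule producing [g] in isolation would wrongly predict alternation here too.
So /g/ is underlying, and a rule of palatalization before a front vowel — /g/ becomes palato-alveolar [dʒ] before a front vowel — gives [dʒ].
The one attested form of 'boat', [mɛbug], shows underlying /mɛbug/. Applying the same rule before a front vowel gives [mɛbudʒe].

[mɛbudʒe]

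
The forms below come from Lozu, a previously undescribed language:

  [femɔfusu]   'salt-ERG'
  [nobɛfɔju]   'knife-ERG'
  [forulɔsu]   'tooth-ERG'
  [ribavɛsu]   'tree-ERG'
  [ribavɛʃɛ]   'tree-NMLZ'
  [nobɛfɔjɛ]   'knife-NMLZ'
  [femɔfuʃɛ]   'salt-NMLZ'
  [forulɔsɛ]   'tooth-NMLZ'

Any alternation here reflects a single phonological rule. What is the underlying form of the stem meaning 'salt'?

/femɔfuʃ/

The root 'salt' surfaces as [femɔfusu] and [femɔfuʃɛ], with a stem-final [s] ~ [ʃ] alternation.
Compare 'tooth', with invariant [s] in [forulɔsu] and [forulɔsɛ]: an analysis with underlying /s/ and a rule producing [ʃ] before the NMLZ suffix would wrongly predict alternation here too.
The alternation reflects depalatalization: palato-alveolar /ʃ/ becomes [s] when no front vowel follows. /ʃ/ is underlying.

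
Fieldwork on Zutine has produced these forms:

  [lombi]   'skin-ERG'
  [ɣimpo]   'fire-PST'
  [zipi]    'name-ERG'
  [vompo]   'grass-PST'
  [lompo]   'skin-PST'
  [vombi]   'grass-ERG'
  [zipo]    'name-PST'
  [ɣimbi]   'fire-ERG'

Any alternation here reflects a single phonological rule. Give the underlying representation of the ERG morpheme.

The ERG suffix surfaces as [-bi] and [-pi], depending on the final segment of the stem.
The PST suffix, which begins with [p], is invariant after every stem; so [p] is not altered by any rule here.
The ERG suffix is therefore /-bi/ underlyingly, with post-vocalic devoicing: voiced stops become voiceless after a vowel.

/-bi/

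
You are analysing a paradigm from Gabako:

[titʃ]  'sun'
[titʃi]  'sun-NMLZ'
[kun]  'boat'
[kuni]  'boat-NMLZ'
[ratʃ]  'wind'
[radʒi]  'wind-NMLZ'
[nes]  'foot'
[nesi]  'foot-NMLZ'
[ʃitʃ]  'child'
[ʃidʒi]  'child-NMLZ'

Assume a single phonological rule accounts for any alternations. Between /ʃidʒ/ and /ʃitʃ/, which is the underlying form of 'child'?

/ʃidʒ/

The stem for 'child' ends in [tʃ] in [ʃitʃ] but [dʒ] in [ʃidʒi].
Compare 'sun', with invariant [tʃ] in [titʃ] and [titʃi]: an analysis with underlying /tʃ/ and a rule producing [dʒ] before the NMLZ suffix would wrongly predict alternation here too.
Therefore /dʒ/ is basic and [tʃ] is derived by word-final obstruent devoicing (voiced obstruents become voiceless word-finally).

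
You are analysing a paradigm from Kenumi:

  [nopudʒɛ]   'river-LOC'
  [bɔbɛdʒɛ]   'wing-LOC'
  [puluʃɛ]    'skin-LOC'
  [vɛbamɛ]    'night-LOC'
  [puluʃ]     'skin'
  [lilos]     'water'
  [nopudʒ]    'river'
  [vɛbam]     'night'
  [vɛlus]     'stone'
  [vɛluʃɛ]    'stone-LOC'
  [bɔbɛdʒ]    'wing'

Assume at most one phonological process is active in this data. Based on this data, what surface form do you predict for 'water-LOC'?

'stone' shows [ʃ] ~ [s] at the end of the stem ([vɛluʃɛ] vs [vɛlus]).
But 'skin' keeps [ʃ] in both environments ([puluʃɛ], [puluʃ]), so there is no rule changing /ʃ/ to [s] in isolation.
The underlying segment must be /s/; /s/ becomes palato-alveolar [ʃ] before a front vowel, yielding [ʃ] there.
From [lilos] the stem 'water' is /lilos/; before a front vowel this yields [liloʃɛ].

[liloʃɛ]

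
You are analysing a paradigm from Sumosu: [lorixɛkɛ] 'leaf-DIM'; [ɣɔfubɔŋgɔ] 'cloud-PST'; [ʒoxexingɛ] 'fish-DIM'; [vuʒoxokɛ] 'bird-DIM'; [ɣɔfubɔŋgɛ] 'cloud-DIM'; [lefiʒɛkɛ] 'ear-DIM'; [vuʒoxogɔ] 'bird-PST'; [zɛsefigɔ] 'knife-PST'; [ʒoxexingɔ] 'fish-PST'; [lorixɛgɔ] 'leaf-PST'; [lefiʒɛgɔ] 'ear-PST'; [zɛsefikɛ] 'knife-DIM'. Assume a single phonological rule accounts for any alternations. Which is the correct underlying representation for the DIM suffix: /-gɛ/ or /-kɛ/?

The DIM suffix surfaces as [-gɛ] and [-kɛ], depending on the final segment of the stem.
The PST suffix, which begins with [g], is invariant after every stem; so [g] is not altered by any rule here.
So the underlying form is /-kɛ/, and voiceless stops become voiced after a nasal.

/-kɛ/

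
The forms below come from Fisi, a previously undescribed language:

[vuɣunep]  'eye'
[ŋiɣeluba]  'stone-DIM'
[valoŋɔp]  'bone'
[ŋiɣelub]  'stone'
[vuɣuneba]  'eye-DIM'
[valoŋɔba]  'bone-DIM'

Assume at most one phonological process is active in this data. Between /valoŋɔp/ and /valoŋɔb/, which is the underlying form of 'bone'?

'bone' shows [b] ~ [p] at the end of the stem ([valoŋɔba] vs [valoŋɔp]).
Compare 'stone', with invariant [b] in [ŋiɣeluba] and [ŋiɣelub]: an analysis with underlying /b/ and a rule producing [p] in isolation would wrongly predict alternation here too.
The alternation reflects intervocalic voicing: voiceless stops become voiced between vowels. /p/ is underlying.

/valoŋɔp/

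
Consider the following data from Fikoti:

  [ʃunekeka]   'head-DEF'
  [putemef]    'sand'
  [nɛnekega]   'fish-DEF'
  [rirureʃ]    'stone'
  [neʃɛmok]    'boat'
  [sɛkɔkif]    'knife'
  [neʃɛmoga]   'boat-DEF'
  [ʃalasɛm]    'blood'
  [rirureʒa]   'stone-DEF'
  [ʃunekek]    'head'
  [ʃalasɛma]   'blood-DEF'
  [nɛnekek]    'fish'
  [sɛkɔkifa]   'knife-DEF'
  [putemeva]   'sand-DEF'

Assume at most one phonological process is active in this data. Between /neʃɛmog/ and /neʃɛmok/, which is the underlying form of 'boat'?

/neʃɛmog/

'boat' shows [k] ~ [g] at the end of the stem ([neʃɛmok] vs [neʃɛmoga]).
But 'head' keeps [k] in both environments ([ʃunekek], [ʃunekeka]), so there is no rule changing /k/ to [g] before the DEF suffix.
The underlying segment must be /g/; voiced obstruents become voiceless word-finally, yielding [k] there.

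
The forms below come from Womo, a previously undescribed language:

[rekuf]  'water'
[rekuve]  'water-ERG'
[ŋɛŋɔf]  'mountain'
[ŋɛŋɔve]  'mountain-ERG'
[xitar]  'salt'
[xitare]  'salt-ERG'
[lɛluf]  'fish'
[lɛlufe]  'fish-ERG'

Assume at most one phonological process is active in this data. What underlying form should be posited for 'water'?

/rekuv/

'water' shows [f] ~ [v] at the end of the stem ([rekuf] vs [rekuve]).
But 'fish' keeps [f] in both environments ([lɛluf], [lɛlufe]), so there is no rule changing /f/ to [v] before the ERG suffix.
Therefore /v/ is basic and [f] is derived by word-final obstruent devoicing (voiced obstruents become voiceless word-finally).
Hence 'water' is /rekuv/ underlyingly.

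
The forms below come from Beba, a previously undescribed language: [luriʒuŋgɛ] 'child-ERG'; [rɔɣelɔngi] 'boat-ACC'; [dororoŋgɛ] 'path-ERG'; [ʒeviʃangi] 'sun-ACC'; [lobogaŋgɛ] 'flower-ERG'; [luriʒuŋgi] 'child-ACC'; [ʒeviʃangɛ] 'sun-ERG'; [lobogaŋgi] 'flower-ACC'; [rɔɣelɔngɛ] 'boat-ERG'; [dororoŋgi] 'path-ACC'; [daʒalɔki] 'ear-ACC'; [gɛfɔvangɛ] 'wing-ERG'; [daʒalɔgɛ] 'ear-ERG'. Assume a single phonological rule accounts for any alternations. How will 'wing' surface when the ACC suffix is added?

The ACC suffix surfaces as [-gi] and [-ki], depending on the final segment of the stem.
By contrast the ERG suffix keeps its initial [g] throughout — that segment must be underlying.
The ACC suffix is therefore /-ki/ underlyingly, with post-nasal voicing: voiceless stops become voiced after a nasal.
After 'wing', which ends in a nasal, the suffix surfaces as [-gi], giving [gɛfɔvangi].

[gɛfɔvangi]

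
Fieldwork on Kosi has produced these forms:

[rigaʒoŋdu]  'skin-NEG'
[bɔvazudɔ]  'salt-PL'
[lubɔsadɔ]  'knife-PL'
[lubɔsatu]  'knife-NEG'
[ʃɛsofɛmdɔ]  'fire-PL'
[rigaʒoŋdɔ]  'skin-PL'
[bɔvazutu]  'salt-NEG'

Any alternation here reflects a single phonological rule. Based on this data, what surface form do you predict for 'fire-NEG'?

[ʃɛsofɛmdu]

The NEG suffix surfaces as [-du] and [-tu], depending on the final segment of the stem.
By contrast the PL suffix keeps its initial [d] throughout — that segment must be underlying.
So the underlying form is /-tu/, and voiceless stops become voiced after a nasal.
After 'fire', which ends in a nasal, the suffix surfaces as [-du], giving [ʃɛsofɛmdu].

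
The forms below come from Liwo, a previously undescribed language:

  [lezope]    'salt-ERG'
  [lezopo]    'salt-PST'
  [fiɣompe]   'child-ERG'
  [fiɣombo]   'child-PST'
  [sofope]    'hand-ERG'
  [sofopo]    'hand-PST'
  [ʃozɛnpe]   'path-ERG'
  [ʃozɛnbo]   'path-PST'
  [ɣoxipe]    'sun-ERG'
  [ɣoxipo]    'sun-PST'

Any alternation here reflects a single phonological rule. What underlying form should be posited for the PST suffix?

/-bo/

The PST morpheme has two allomorphs, [-bo] and [-po].
By contrast the ERG suffix keeps its initial [p] throughout — that segment must be underlying.
The PST suffix is therefore /-bo/ underlyingly, with post-vocalic devoicing: voiced stops become voiceless after a vowel.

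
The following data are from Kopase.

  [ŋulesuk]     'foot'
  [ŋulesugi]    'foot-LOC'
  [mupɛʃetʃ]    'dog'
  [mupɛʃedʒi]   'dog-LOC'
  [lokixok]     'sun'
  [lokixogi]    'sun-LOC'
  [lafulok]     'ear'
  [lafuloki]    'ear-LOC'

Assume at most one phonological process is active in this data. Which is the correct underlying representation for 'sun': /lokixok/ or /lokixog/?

In [lokixok] and [lokixogi] the final segment of 'sun' alternates: [k] ~ [g].
But 'ear' keeps [k] in both environments ([lafulok], [lafuloki]), so there is no rule changing /k/ to [g] before the LOC suffix.
The alternation reflects word-final obstruent devoicing: voiced obstruents become voiceless word-finally. /g/ is underlying.

/lokixog/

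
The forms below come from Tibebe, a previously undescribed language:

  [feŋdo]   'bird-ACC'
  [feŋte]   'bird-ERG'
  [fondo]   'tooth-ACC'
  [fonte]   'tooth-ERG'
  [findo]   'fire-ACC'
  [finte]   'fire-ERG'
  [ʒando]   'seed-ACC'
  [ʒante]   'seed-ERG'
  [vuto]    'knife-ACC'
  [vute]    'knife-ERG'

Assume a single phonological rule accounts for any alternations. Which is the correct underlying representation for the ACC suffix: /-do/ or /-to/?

/-do/

The ACC suffix surfaces as [-do] and [-to], depending on the final segment of the stem.
By contrast the ERG suffix keeps its initial [t] throughout — that segment must be underlying.
The ACC suffix is therefore /-do/ underlyingly, with post-vocalic devoicing: voiced stops become voiceless after a vowel.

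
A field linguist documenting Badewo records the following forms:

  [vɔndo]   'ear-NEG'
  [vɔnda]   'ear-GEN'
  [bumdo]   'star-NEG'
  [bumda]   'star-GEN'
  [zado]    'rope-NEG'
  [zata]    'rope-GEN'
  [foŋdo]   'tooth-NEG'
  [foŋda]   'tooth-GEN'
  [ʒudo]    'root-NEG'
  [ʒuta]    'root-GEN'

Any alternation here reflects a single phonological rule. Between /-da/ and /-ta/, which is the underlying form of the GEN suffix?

/-ta/

The GEN suffix surfaces as [-da] and [-ta], depending on the final segment of the stem.
By contrast the NEG suffix keeps its initial [d] throughout — that segment must be underlying.
The GEN suffix is therefore /-ta/ underlyingly, with post-nasal voicing: voiceless stops become voiced after a nasal.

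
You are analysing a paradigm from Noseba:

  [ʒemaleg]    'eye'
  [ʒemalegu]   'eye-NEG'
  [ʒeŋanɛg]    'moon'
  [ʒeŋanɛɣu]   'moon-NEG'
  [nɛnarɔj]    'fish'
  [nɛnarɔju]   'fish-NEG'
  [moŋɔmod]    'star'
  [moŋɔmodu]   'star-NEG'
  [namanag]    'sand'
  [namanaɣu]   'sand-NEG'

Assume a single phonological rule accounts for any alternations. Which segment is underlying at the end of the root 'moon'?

/ɣ/

In [ʒeŋanɛg] and [ʒeŋanɛɣu] the final segment of 'moon' alternates: [g] ~ [ɣ].
Compare 'eye', with invariant [g] in [ʒemaleg] and [ʒemalegu]: an analysis with underlying /g/ and a rule producing [ɣ] before the NEG suffix would wrongly predict alternation here too.
The alternation reflects word-final hardening: voiced fricatives become stops word-finally. /ɣ/ is underlying.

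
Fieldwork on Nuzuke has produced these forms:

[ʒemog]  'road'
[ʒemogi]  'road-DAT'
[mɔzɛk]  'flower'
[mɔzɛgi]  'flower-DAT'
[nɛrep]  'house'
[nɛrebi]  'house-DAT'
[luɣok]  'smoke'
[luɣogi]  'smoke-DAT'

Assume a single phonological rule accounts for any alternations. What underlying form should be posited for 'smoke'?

'smoke' shows [k] ~ [g] at the end of the stem ([luɣok] vs [luɣogi]).
If /g/ were underlying and a rule turned it into [k] in isolation, 'road' would also alternate; but it has [g] in both [ʒemog] and [ʒemogi].
The underlying segment must be /k/; voiceless stops become voiced between vowels, yielding [g] there.
Hence 'smoke' is /luɣok/ underlyingly.

/luɣok/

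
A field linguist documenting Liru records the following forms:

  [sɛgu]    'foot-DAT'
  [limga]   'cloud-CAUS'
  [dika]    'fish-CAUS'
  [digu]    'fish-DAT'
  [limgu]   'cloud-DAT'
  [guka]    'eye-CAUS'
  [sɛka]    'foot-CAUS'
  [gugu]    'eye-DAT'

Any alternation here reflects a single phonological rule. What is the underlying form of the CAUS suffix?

The CAUS suffix surfaces as [-ga] and [-ka], depending on the final segment of the stem.
By contrast the DAT suffix keeps its initial [g] throughout — that segment must be underlying.
The CAUS suffix is therefore /-ka/ underlyingly, with post-nasal voicing: voiceless stops become voiced after a nasal.

/-ka/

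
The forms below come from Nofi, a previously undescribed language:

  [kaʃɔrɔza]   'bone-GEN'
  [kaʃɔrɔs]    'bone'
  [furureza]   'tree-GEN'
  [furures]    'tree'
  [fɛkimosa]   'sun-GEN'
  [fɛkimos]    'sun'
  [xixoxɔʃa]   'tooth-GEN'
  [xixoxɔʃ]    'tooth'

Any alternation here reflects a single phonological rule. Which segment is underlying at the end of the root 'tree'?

In [furureza] and [furures] the final segment of 'tree' alternates: [z] ~ [s].
Compare 'sun', with invariant [s] in [fɛkimosa] and [fɛkimos]: an analysis with underlying /s/ and a rule producing [z] before the GEN suffix would wrongly predict alternation here too.
Therefore /z/ is basic and [s] is derived by word-final obstruent devoicing (voiced obstruents become voiceless word-finally).

/z/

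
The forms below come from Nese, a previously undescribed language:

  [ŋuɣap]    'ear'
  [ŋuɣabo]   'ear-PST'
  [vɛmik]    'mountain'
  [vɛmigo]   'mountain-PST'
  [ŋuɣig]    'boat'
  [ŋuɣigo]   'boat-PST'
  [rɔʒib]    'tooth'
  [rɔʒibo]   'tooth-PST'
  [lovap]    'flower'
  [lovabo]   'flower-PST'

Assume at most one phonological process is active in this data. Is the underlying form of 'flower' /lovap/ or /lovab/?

'flower' shows [p] ~ [b] at the end of the stem ([lovap] vs [lovabo]).
But 'tooth' keeps [b] in both environments ([rɔʒib], [rɔʒibo]), so there is no rule changing /b/ to [p] in isolation.
So /p/ is underlying, and a rule of intervocalic voicing — voiceless stops become voiced between vowels — gives [b].

/lovap/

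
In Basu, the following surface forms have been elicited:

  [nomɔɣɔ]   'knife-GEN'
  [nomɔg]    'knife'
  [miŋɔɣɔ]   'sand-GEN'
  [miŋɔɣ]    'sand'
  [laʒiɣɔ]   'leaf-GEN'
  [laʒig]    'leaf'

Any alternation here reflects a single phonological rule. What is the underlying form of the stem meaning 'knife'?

In [nomɔɣɔ] and [nomɔg] the final segment of 'knife' alternates: [ɣ] ~ [g].
Compare 'sand', with invariant [ɣ] in [miŋɔɣɔ] and [miŋɔɣ]: an analysis with underlying /ɣ/ and a rule producing [g] in isolation would wrongly predict alternation here too.
The underlying segment must be /g/; voiced stops become fricatives between vowels, yielding [ɣ] there.
The underlying form of 'knife' is therefore /nomɔg/.

/nomɔg/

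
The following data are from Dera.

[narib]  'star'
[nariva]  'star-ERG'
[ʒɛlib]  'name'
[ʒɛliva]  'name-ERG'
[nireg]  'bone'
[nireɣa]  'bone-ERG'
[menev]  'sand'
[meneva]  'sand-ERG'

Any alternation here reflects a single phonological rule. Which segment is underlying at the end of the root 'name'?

/b/

In [ʒɛlib] and [ʒɛliva] the final segment of 'name' alternates: [b] ~ [v].
Compare 'sand', with invariant [v] in [menev] and [meneva]: an analysis with underlying /v/ and a rule producing [b] in isolation would wrongly predict alternation here too.
So /b/ is underlying, and a rule of intervocalic spirantization — voiced stops become fricatives between vowels — gives [v].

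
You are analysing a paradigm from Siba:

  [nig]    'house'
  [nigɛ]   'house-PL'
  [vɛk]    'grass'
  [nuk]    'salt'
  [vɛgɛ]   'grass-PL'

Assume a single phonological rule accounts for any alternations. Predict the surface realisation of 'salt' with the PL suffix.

'grass' shows [k] ~ [g] at the end of the stem ([vɛk] vs [vɛgɛ]).
But 'house' keeps [g] in both environments ([nig], [nigɛ]), so there is no rule changing /g/ to [k] in isolation.
So /k/ is underlying, and a rule of intervocalic voicing — voiceless stops become voiced between vowels — gives [g].
From [nuk] the stem 'salt' is /nuk/; between vowels this yields [nugɛ].

[nugɛ]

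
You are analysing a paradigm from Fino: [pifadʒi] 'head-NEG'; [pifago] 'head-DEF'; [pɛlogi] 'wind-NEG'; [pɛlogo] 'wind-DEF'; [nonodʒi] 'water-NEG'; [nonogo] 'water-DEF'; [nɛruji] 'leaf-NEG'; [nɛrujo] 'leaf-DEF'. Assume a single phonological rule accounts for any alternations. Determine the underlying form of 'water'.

'water' shows [dʒ] ~ [g] at the end of the stem ([nonodʒi] vs [nonogo]).
But 'wind' keeps [g] in both environments ([pɛlogi], [pɛlogo]), so there is no rule changing /g/ to [dʒ] before the NEG suffix.
Therefore /dʒ/ is basic and [g] is derived by depalatalization (palato-alveolar /dʒ/ becomes [g] when no front vowel follows).
The underlying form of 'water' is therefore /nonodʒ/.

/nonodʒ/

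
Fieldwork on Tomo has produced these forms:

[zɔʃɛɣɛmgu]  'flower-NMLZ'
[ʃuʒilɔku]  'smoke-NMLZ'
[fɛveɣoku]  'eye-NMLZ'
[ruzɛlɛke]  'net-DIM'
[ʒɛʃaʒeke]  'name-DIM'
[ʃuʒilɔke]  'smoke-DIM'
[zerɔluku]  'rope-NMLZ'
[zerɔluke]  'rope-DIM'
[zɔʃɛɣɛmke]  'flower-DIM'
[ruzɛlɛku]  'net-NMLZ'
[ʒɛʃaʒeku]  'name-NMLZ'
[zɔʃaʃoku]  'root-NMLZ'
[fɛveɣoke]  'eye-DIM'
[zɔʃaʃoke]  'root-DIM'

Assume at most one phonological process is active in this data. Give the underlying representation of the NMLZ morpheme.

The NMLZ suffix surfaces as [-gu] and [-ku], depending on the final segment of the stem.
By contrast the DIM suffix keeps its initial [k] throughout — that segment must be underlying.
The NMLZ suffix is therefore /-gu/ underlyingly, with post-vocalic devoicing: voiced stops become voiceless after a vowel.

/-gu/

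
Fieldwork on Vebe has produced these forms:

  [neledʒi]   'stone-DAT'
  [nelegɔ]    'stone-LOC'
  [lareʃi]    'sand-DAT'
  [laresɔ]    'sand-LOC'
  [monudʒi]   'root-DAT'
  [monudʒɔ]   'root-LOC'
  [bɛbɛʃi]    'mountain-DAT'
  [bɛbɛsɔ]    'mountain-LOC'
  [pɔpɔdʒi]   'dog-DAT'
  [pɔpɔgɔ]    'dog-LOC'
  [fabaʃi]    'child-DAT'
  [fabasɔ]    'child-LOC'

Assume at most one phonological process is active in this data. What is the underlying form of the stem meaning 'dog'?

'dog' shows [dʒ] ~ [g] at the end of the stem ([pɔpɔdʒi] vs [pɔpɔgɔ]).
The stem 'root' ([monudʒi], [monudʒɔ]) shows [dʒ] unchanged in both environments, so [dʒ] cannot be basic with [g] derived before the LOC suffix.
The underlying segment must be /g/; /g/ and /s/ become palato-alveolar [dʒ] and [ʃ] before a front vowel, yielding [dʒ] there.
Hence 'dog' is /pɔpɔg/ underlyingly.

/pɔpɔg/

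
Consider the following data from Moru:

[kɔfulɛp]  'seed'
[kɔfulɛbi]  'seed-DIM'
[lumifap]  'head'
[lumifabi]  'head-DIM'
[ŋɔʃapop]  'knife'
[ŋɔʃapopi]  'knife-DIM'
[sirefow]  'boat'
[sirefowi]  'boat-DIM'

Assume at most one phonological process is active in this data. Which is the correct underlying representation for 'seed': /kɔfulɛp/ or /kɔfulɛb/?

/kɔfulɛb/

In [kɔfulɛp] and [kɔfulɛbi] the final segment of 'seed' alternates: [p] ~ [b].
But 'knife' keeps [p] in both environments ([ŋɔʃapop], [ŋɔʃapopi]), so there is no rule changing /p/ to [b] before the DIM suffix.
The alternation reflects word-final obstruent devoicing: voiced obstruents become voiceless word-finally. /b/ is underlying.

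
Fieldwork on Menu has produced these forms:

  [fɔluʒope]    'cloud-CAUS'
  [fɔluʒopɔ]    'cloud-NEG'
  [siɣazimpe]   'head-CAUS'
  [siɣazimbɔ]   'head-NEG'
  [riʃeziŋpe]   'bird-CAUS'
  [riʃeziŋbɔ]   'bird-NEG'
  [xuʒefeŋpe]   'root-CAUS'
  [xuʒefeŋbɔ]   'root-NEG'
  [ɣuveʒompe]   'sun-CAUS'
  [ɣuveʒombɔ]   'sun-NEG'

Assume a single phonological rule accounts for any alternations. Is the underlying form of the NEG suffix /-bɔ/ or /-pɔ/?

The NEG morpheme has two allomorphs, [-bɔ] and [-pɔ].
By contrast the CAUS suffix keeps its initial [p] throughout — that segment must be underlying.
The NEG suffix is therefore /-bɔ/ underlyingly, with post-vocalic devoicing: voiced stops become voiceless after a vowel.

/-bɔ/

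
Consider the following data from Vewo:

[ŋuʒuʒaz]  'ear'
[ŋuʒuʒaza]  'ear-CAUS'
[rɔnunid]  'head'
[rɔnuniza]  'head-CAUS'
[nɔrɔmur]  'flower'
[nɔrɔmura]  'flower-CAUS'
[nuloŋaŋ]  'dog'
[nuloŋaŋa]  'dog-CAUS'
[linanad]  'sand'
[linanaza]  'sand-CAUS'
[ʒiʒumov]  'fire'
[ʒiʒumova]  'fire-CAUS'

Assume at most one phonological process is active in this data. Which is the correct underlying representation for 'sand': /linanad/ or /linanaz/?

'sand' shows [d] ~ [z] at the end of the stem ([linanad] vs [linanaza]).
The stem 'ear' ([ŋuʒuʒaz], [ŋuʒuʒaza]) shows [z] unchanged in both environments, so [z] cannot be basic with [d] derived in isolation.
The underlying segment must be /d/; voiced stops become fricatives between vowels, yielding [z] there.

/linanad/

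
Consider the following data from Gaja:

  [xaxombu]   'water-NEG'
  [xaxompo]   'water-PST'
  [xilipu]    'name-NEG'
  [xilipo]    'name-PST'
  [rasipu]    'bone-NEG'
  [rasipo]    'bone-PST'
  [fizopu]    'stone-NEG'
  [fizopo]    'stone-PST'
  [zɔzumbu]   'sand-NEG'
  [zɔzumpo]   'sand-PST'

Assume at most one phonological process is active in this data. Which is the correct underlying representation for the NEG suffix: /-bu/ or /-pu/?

/-bu/

The NEG suffix surfaces as [-bu] and [-pu], depending on the final segment of the stem.
By contrast the PST suffix keeps its initial [p] throughout — that segment must be underlying.
So the underlying form is /-bu/, and voiced stops become voiceless after a vowel.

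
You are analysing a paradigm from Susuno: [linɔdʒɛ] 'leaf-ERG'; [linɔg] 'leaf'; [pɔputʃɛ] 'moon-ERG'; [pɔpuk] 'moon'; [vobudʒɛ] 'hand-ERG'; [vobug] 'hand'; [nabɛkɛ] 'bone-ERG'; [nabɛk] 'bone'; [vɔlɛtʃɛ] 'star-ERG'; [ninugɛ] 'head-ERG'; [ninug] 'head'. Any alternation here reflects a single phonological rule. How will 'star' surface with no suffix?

[vɔlɛk]

In [pɔputʃɛ] and [pɔpuk] the final segment of 'moon' alternates: [tʃ] ~ [k].
The stem 'bone' ([nabɛkɛ], [nabɛk]) shows [k] unchanged in both environments, so [k] cannot be basic with [tʃ] derived before the ERG suffix.
The alternation reflects depalatalization: palato-alveolar /tʃ/ and /dʒ/ become [k] and [g] when no front vowel follows. /tʃ/ is underlying.
From [vɔlɛtʃɛ] the stem 'star' is /vɔlɛtʃ/; when no front vowel follows this yields [vɔlɛk].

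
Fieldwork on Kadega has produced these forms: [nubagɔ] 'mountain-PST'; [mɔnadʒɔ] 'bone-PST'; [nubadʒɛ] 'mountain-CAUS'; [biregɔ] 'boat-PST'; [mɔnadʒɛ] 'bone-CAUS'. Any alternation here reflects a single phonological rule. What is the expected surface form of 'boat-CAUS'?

In [nubadʒɛ] and [nubagɔ] the final segment of 'mountain' alternates: [dʒ] ~ [g].
If /dʒ/ were underlying and a rule turned it into [g] before the PST suffix, 'bone' would also alternate; but it has [dʒ] in both [mɔnadʒɛ] and [mɔnadʒɔ].
The alternation reflects palatalization before a front vowel: /g/ becomes palato-alveolar [dʒ] before a front vowel. /g/ is underlying.
From [biregɔ] the stem 'boat' is /bireg/; before a front vowel this yields [biredʒɛ].

[biredʒɛ]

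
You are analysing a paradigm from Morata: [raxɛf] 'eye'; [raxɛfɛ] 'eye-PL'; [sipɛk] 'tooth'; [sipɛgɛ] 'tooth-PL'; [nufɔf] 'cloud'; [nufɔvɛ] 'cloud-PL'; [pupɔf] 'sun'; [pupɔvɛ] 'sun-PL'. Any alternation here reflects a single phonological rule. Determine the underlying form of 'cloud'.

/nufɔv/

The root 'cloud' surfaces as [nufɔf] and [nufɔvɛ], with a stem-final [f] ~ [v] alternation.
The stem 'eye' ([raxɛf], [raxɛfɛ]) shows [f] unchanged in both environments, so [f] cannot be basic with [v] derived before the PL suffix.
Therefore /v/ is basic and [f] is derived by word-final obstruent devoicing (voiced obstruents become voiceless word-finally).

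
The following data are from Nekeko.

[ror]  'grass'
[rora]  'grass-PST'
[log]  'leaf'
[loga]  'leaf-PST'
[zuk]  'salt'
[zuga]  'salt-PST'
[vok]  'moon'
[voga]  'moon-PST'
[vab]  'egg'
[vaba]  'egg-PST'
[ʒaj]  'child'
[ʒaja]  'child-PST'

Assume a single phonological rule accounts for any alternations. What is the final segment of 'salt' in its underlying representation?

In [zuk] and [zuga] the final segment of 'salt' alternates: [k] ~ [g].
But 'leaf' keeps [g] in both environments ([log], [loga]), so there is no rule changing /g/ to [k] in isolation.
The underlying segment must be /k/; voiceless stops become voiced between vowels, yielding [g] there.

/k/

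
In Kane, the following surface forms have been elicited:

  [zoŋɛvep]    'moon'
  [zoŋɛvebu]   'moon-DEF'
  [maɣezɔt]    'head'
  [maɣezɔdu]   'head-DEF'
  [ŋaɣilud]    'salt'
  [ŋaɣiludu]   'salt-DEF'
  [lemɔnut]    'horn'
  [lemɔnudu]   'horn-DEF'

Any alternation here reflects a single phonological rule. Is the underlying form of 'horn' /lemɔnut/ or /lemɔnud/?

In [lemɔnut] and [lemɔnudu] the final segment of 'horn' alternates: [t] ~ [d].
Compare 'salt', with invariant [d] in [ŋaɣilud] and [ŋaɣiludu]: an analysis with underlying /d/ and a rule producing [t] in isolation would wrongly predict alternation here too.
The alternation reflects intervocalic voicing: voiceless stops become voiced between vowels. /t/ is underlying.

/lemɔnut/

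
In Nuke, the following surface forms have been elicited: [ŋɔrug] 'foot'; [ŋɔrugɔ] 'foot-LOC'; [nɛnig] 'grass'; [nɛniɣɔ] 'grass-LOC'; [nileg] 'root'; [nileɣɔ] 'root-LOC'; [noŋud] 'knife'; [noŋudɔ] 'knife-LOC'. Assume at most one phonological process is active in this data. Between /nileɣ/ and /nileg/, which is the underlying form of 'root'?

The root 'root' surfaces as [nileg] and [nileɣɔ], with a stem-final [g] ~ [ɣ] alternation.
But 'foot' keeps [g] in both environments ([ŋɔrug], [ŋɔrugɔ]), so there is no rule changing /g/ to [ɣ] before the LOC suffix.
The alternation reflects word-final hardening: voiced fricatives become stops word-finally. /ɣ/ is underlying.

/nileɣ/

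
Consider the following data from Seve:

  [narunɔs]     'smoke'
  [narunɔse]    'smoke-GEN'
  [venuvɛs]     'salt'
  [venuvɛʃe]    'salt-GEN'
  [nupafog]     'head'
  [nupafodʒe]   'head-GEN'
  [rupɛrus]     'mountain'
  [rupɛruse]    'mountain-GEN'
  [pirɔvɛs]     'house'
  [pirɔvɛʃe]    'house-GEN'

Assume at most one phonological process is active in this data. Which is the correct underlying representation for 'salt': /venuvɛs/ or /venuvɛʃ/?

The root 'salt' surfaces as [venuvɛs] and [venuvɛʃe], with a stem-final [s] ~ [ʃ] alternation.
Compare 'mountain', with invariant [s] in [rupɛrus] and [rupɛruse]: an analysis with underlying /s/ and a rule producing [ʃ] before the GEN suffix would wrongly predict alternation here too.
The underlying segment must be /ʃ/; palato-alveolar /dʒ/ and /ʃ/ become [g] and [s] when no front vowel follows, yielding [s] there.

/venuvɛʃ/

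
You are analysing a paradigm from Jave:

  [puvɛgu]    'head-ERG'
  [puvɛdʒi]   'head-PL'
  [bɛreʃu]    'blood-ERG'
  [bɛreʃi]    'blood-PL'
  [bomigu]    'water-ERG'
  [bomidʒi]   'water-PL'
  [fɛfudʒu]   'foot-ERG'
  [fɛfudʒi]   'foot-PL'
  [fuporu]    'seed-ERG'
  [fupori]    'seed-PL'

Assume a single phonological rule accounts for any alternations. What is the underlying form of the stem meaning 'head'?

In [puvɛgu] and [puvɛdʒi] the final segment of 'head' alternates: [g] ~ [dʒ].
Compare 'foot', with invariant [dʒ] in [fɛfudʒu] and [fɛfudʒi]: an analysis with underlying /dʒ/ and a rule producing [g] before the ERG suffix would wrongly predict alternation here too.
The alternation reflects palatalization before a front vowel: /g/ becomes palato-alveolar [dʒ] before a front vowel. /g/ is underlying.
Hence 'head' is /puvɛg/ underlyingly.

/puvɛg/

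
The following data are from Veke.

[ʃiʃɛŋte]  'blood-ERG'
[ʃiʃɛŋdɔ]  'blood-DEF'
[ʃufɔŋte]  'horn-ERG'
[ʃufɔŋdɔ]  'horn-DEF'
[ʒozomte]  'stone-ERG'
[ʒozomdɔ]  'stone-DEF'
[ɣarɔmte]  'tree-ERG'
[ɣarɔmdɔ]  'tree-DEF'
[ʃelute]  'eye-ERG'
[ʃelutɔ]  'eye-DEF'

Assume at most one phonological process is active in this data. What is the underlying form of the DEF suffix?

/-dɔ/

The DEF suffix surfaces as [-dɔ] and [-tɔ], depending on the final segment of the stem.
By contrast the ERG suffix keeps its initial [t] throughout — that segment must be underlying.
So the underlying form is /-dɔ/, and voiced stops become voiceless after a vowel.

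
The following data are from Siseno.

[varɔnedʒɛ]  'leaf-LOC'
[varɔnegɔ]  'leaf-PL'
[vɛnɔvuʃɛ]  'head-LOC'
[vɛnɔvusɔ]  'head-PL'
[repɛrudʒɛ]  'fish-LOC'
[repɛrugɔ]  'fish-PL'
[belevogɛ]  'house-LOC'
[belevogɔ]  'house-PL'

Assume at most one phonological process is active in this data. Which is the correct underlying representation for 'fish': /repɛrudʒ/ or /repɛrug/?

/repɛrudʒ/

The stem for 'fish' ends in [dʒ] in [repɛrudʒɛ] but [g] in [repɛrugɔ].
If /g/ were underlying and a rule turned it into [dʒ] before the LOC suffix, 'house' would also alternate; but it has [g] in both [belevogɛ] and [belevogɔ].
So /dʒ/ is underlying, and a rule of depalatalization — palato-alveolar /dʒ/ and /ʃ/ become [g] and [s] when no front vowel follows — gives [g].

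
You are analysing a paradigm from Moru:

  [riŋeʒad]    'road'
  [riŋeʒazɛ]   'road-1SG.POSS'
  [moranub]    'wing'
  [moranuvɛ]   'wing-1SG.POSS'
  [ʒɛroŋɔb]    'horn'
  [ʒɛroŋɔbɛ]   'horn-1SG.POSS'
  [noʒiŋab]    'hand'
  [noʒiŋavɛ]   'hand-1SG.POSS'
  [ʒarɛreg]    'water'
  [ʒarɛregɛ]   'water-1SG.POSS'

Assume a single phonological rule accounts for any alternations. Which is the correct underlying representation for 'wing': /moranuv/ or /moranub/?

'wing' shows [b] ~ [v] at the end of the stem ([moranub] vs [moranuvɛ]).
The stem 'horn' ([ʒɛroŋɔb], [ʒɛroŋɔbɛ]) shows [b] unchanged in both environments, so [b] cannot be basic with [v] derived before the 1SG.POSS suffix.
The alternation reflects word-final hardening: voiced fricatives become stops word-finally. /v/ is underlying.

/moranuv/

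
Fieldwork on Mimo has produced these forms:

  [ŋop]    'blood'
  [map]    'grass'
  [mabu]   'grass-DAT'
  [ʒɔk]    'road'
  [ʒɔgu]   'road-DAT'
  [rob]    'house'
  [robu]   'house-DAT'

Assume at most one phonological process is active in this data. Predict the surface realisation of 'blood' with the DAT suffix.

[ŋobu]

The stem for 'grass' ends in [p] in [map] but [b] in [mabu].
Compare 'house', with invariant [b] in [rob] and [robu]: an analysis with underlying /b/ and a rule producing [p] in isolation would wrongly predict alternation here too.
So /p/ is underlying, and a rule of intervocalic voicing — voiceless stops become voiced between vowels — gives [b].
From [ŋop] the stem 'blood' is /ŋop/; between vowels this yields [ŋobu].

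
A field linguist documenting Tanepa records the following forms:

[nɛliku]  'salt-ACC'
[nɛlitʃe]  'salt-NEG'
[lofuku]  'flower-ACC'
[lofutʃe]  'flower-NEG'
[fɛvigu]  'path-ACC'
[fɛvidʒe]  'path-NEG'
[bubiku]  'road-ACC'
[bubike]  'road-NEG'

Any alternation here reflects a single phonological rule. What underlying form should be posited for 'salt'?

/nɛlitʃ/

In [nɛliku] and [nɛlitʃe] the final segment of 'salt' alternates: [k] ~ [tʃ].
Compare 'road', with invariant [k] in [bubiku] and [bubike]: an analysis with underlying /k/ and a rule producing [tʃ] before the NEG suffix would wrongly predict alternation here too.
The alternation reflects depalatalization: palato-alveolar /tʃ/ and /dʒ/ become [k] and [g] when no front vowel follows. /tʃ/ is underlying.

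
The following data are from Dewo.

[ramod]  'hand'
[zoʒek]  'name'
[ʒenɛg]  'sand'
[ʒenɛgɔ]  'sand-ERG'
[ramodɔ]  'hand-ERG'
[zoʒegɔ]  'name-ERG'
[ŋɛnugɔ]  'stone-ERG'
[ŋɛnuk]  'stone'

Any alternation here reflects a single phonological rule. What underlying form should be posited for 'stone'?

'stone' shows [k] ~ [g] at the end of the stem ([ŋɛnuk] vs [ŋɛnugɔ]).
The stem 'sand' ([ʒenɛg], [ʒenɛgɔ]) shows [g] unchanged in both environments, so [g] cannot be basic with [k] derived in isolation.
The alternation reflects intervocalic voicing: voiceless stops become voiced between vowels. /k/ is underlying.

/ŋɛnuk/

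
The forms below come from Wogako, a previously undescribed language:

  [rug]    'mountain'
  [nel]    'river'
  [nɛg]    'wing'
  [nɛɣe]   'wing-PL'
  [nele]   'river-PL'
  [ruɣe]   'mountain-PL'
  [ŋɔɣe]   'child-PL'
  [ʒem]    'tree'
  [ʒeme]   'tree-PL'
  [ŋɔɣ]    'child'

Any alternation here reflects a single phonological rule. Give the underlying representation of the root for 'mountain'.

The root 'mountain' surfaces as [rug] and [ruɣe], with a stem-final [g] ~ [ɣ] alternation.
But 'child' keeps [ɣ] in both environments ([ŋɔɣ], [ŋɔɣe]), so there is no rule changing /ɣ/ to [g] in isolation.
Therefore /g/ is basic and [ɣ] is derived by intervocalic spirantization (voiced stops become fricatives between vowels).
Hence 'mountain' is /rug/ underlyingly.

/rug/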